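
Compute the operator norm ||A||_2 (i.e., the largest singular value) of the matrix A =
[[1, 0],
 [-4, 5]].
||A||_2 = sqrt((42 + sqrt(1664))/2) ≈ 6.434 (= sqrt(largest eigenvalue of A^T A))

||A||_2 = sigma_max(A) = sqrt(lambda_max(A^T A)). Form the symmetric matrix M = A^T A =
[[17, -20],
 [-20, 25]].
Its characteristic polynomial (trace, determinant of M give the coefficients) is
  p(λ) = det(λ I - M) = λ^2 - 42λ + 25.
For λ^2 - 42λ + 25 the discriminant is 1664. It is nonnegative but not a perfect square, so the roots are real and irrational: λ = (42 ± sqrt(1664))/2 ≈ 41.3961, 0.6039.
So the eigenvalues of A^T A are ≈ 0.6039, 41.3961 (all ≥ 0, as they must be for A^T A). The largest is λ_max = (42 + sqrt(1664))/2 ≈ 41.3961, hence ||A||_2 = sqrt(λ_max) = sqrt((42 + sqrt(1664))/2) ≈ 6.434.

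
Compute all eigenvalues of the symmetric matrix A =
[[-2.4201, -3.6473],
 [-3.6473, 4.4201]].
sigma(A) ≈ {-4, 6}

A is real symmetric, so its spectrum consists of real eigenvalues. Expanding the characteristic polynomial of the displayed matrix gives
  det(λ I - A) = p(λ) = λ^2 + (-2)λ + (-24).
Solving p(λ) = 0 yields eigenvalues ≈ -4, 6. (A is shown rounded to 4 decimals, so these recover the underlying integer eigenvalues to within that precision.)
Verification: the trace of A = 2 equals the sum of eigenvalues 2, and det(A) ≈ -23.9999 matches the eigenvalue product -24.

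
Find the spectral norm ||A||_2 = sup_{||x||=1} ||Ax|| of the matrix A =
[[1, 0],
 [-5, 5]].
||A||_2 = sqrt((51 + sqrt(2501))/2) ≈ 7.1067 (= sqrt(largest eigenvalue of A^T A))

||A||_2 = sigma_max(A) = sqrt(lambda_max(A^T A)). Form the symmetric matrix M = A^T A =
[[26, -25],
 [-25, 25]].
Its characteristic polynomial (trace, determinant of M give the coefficients) is
  p(λ) = det(λ I - M) = λ^2 - 51λ + 25.
For λ^2 - 51λ + 25 the discriminant is 2501. It is nonnegative but not a perfect square, so the roots are real and irrational: λ = (51 ± sqrt(2501))/2 ≈ 50.505, 0.495.
So the eigenvalues of A^T A are ≈ 0.495, 50.505 (all ≥ 0, as they must be for A^T A). The largest is λ_max = (51 + sqrt(2501))/2 ≈ 50.505, hence ||A||_2 = sqrt(λ_max) = sqrt((51 + sqrt(2501))/2) ≈ 7.1067.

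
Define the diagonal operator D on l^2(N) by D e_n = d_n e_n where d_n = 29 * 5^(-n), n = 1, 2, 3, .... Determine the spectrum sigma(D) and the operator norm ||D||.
sigma(D) = {29 * 5^(-n) : n ≥ 1} ∪ {0}; ||D|| = 29/5

A bounded diagonal operator on l^2 with diagonal entries d_n has spectrum equal to the closure of {d_n : n ≥ 1}: every d_n is an eigenvalue (with eigenvector e_n), so {d_n} ⊂ sigma(D); the spectrum is closed, so its closure is too; and for lambda not in the closure, (D - lambda I) has bounded inverse (the diagonal entries 1/(d_n - lambda) are bounded). For our sequence d_n = 29 * 5^(-n), n = 1, 2, 3, ...:
  - {d_n} = {29 * 5^(-n) : n ≥ 1}; the only limit point is 0
  - closure = {29 * 5^(-n) : n ≥ 1} ∪ {0}
For the norm: a diagonal operator has ||D|| = sup_n |d_n|. Here d_n = 29 * 5^(-n) is positive and decreasing, so sup_n |d_n| = d_1 = 29/5. So ||D|| = 29/5.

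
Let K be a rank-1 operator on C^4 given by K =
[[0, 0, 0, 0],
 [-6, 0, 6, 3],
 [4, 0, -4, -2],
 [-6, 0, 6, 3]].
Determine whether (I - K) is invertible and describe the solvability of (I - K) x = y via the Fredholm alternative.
(I - K) is invertible (det(I - K) = 2 ≠ 0), so for every y in C^4 the equation (I - K) x = y has a unique solution.

K has rank 1, so it is an outer product K = u v^T: every row of K is a multiple of one row vector. Reading off the entries, u = (0, -3, 2, -3) and v = (2, 0, -2, -1) (row i of K equals u_i·v^T). A rank-one matrix u v^T satisfies K u = u (v·u) and kills the (3)-dimensional subspace v^⊥, so its characteristic polynomial is lambda^3 (lambda - v·u) with v·u = tr K = -1. Hence the eigenvalues of I - K are 1 (multiplicity 3) and 1 - (-1) = 2, so det(I - K) = 2. (Direct check: I - K =
[[1, 0, 0, 0],
 [6, 1, -6, -3],
 [-4, 0, 5, 2],
 [6, 0, -6, -2]]
has determinant 2.) The finite-dimensional Fredholm alternative says: either (I - K) is invertible, or ker(I - K) ≠ {0} and then range(I - K) = ker((I - K)^*)^⊥, with dim ker(I - K) = dim ker((I - K)^*). Since det(I - K) ≠ 0, 1 is not an eigenvalue of K and ker(I - K) = {0}, so we are in the first case: for every y there is a unique x = (I - K)^(-1) y. Explicitly, by the Sherman–Morrison formula, (I - u v^T)^(-1) = I + u v^T/(1 - v·u), i.e. (I - K)^(-1) = I + K/(2).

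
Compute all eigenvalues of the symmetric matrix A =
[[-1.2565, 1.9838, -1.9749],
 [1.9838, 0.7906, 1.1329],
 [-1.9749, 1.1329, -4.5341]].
sigma(A) ≈ {-6, -1, 2}

A is real symmetric, so its spectrum consists of real eigenvalues. Expanding the characteristic polynomial of the displayed matrix gives
  det(λ I - A) = p(λ) = λ^3 + (5)λ^2 + (-8)λ + (-12).
Solving p(λ) = 0 yields eigenvalues ≈ -6, -1, 2. (A is shown rounded to 4 decimals, so these recover the underlying integer eigenvalues to within that precision.)
Verification: the trace of A = -5 equals the sum of eigenvalues -5, and det(A) ≈ 12.0001 matches the eigenvalue product 12.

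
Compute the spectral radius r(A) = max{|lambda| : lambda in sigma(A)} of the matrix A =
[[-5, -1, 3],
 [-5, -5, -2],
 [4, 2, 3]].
r(A) ≈ 8.032

The eigenvalues of A are the roots of its characteristic polynomial. With M = A (coefficients from the trace, the sum of principal 2x2 minors, and det A):
  p(λ) = det(λ I - M) = λ^3 + 7λ^2 - 18λ - 78.
No integer candidate from the rational root theorem (±divisors of 78) is a root, so the roots are irrational. The cubic discriminant is Δ = 158856 > 0, so there are three distinct real roots. p(-9) = -78 and p(-8) = 2 have opposite signs, so a root lies in (-9, -8); Newton's method refines it to λ ≈ -8.032. p(-3) = 12 and p(-2) = -22 have opposite signs, so a root lies in (-3, -2); Newton's method refines it to λ ≈ -2.6427. p(3) = -42 and p(4) = 26 have opposite signs, so a root lies in (3, 4); Newton's method refines it to λ ≈ 3.6747. Check (Vieta): the three roots sum to -7, matching tr M = -7.
Thus the eigenvalues (to 4 decimals) are -8.032 (modulus 8.032); -2.6427 (modulus 2.6427); 3.6747 (modulus 3.6747). The spectral radius is the largest modulus: r(A) ≈ 8.032. (Cross-check: r(A) ≤ ||A||_2 ≈ 9.6135; equality holds whenever A is normal, though it can also hold for some non-normal A.)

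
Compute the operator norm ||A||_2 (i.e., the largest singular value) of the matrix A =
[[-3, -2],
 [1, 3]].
||A||_2 = sqrt((23 + sqrt(333))/2) ≈ 4.5414 (= sqrt(largest eigenvalue of A^T A))

||A||_2 = sigma_max(A) = sqrt(lambda_max(A^T A)). Form the symmetric matrix M = A^T A =
[[10, 9],
 [9, 13]].
Its characteristic polynomial (trace, determinant of M give the coefficients) is
  p(λ) = det(λ I - M) = λ^2 - 23λ + 49.
For λ^2 - 23λ + 49 the discriminant is 333. It is nonnegative but not a perfect square, so the roots are real and irrational: λ = (23 ± sqrt(333))/2 ≈ 20.6241, 2.3759.
So the eigenvalues of A^T A are ≈ 2.3759, 20.6241 (all ≥ 0, as they must be for A^T A). The largest is λ_max = (23 + sqrt(333))/2 ≈ 20.6241, hence ||A||_2 = sqrt(λ_max) = sqrt((23 + sqrt(333))/2) ≈ 4.5414.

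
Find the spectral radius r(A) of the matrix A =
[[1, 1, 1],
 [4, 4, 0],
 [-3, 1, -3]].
r(A) ≈ 5.0231

The eigenvalues of A are the roots of its characteristic polynomial. With M = A (coefficients from the trace, the sum of principal 2x2 minors, and det A):
  p(λ) = det(λ I - M) = λ^3 - 2λ^2 - 12λ - 16.
No integer candidate from the rational root theorem (±divisors of 16) is a root, so the roots are irrational. The cubic discriminant is Δ = -6848 < 0, so there is one real root and a complex-conjugate pair. p(5) = -1 and p(6) = 56 have opposite signs, so a root lies in (5, 6); Newton's method refines it to λ ≈ 5.0231. Dividing out (λ - (5.0231)) leaves approximately λ^2 + 3.0231λ + 3.1853. For λ^2 + 3.0231λ + 3.1853 the discriminant is -3.6021. It is negative, so the remaining roots are the complex-conjugate pair λ ≈ -1.5115 ± 0.949i. Their product equals the constant term, so |λ|^2 ≈ 3.1853 and |λ| ≈ 1.7847.
Thus the eigenvalues (to 4 decimals) are 5.0231 (modulus 5.0231); -1.5115 ± 0.949i (modulus 1.7847). The spectral radius is the largest modulus: r(A) ≈ 5.0231. (Cross-check: r(A) ≤ ||A||_2 ≈ 6.1887; equality holds whenever A is normal, though it can also hold for some non-normal A.)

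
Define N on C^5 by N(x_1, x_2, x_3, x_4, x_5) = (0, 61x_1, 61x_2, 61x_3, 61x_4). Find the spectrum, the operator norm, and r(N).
sigma(N) = {0}; ||N|| = 61; r(N) = 0. (N is nilpotent with N^5 = 0.)

On C^5, N is a strictly lower-triangular matrix with 61 on the subdiagonal and zeros elsewhere, so its characteristic polynomial is lambda^5 and every eigenvalue is 0: sigma(N) = {0}. For the operator norm, N e_i = 61e_{i+1} for i = 1, ..., 4 and N e_5 = 0, so the singular values of N are 61 (with multiplicity 4) and 0; hence ||N|| = 61. The spectral radius r(N) = max|lambda| = 0. Note ||N|| > r(N) — characteristic of non-normal nilpotent operators. Indeed N^5 = 0.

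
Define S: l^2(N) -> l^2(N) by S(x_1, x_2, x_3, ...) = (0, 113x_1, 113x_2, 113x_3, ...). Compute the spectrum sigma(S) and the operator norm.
sigma(S) = closed disk {z in C : |z| ≤ 113}; ||S|| = 113

Note S = 113·U where U is the unit right shift (U x)_k = x_{k-1} (with x_0 := 0); so ||S|| = 113||U|| and sigma(S) = 113·sigma(U). ||S x||^2 = sum_{k≥1} |113x_k|^2 = 12769||x||^2, so ||S|| = 113 and sigma(S) ⊂ {|z| ≤ 113}. For any |lambda| < 113, the equation (S - lambda I) x = 0 forces x_1 = 0, then 113x_k = lambda x_{k+1} ⇒ x = 0, so S has no eigenvalues. But (S - lambda I) is not surjective for |lambda| < 113: solving (S - lambda I) x = e_1 would require x_n proportional to (lambda/113)^(-n), which is not in l^2. So every |lambda| < 113 lies in the residual spectrum. The boundary |lambda| = 113 is in the approximate point spectrum (the spectrum is closed). Hence sigma(S) is the closed disk of radius 113.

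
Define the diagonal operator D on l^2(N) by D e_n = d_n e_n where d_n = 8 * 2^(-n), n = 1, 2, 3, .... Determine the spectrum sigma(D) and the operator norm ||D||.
sigma(D) = {8 * 2^(-n) : n ≥ 1} ∪ {0}; ||D|| = 4

A bounded diagonal operator on l^2 with diagonal entries d_n has spectrum equal to the closure of {d_n : n ≥ 1}: every d_n is an eigenvalue (with eigenvector e_n), so {d_n} ⊂ sigma(D); the spectrum is closed, so its closure is too; and for lambda not in the closure, (D - lambda I) has bounded inverse (the diagonal entries 1/(d_n - lambda) are bounded). For our sequence d_n = 8 * 2^(-n), n = 1, 2, 3, ...:
  - {d_n} = {8 * 2^(-n) : n ≥ 1}; the only limit point is 0
  - closure = {8 * 2^(-n) : n ≥ 1} ∪ {0}
For the norm: a diagonal operator has ||D|| = sup_n |d_n|. Here d_n = 8 * 2^(-n) is positive and decreasing, so sup_n |d_n| = d_1 = 8/2 = 4. So ||D|| = 4.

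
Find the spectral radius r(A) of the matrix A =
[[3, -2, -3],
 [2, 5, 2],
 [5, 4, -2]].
r(A) ≈ 4.585

The eigenvalues of A are the roots of its characteristic polynomial. With M = A (coefficients from the trace, the sum of principal 2x2 minors, and det A):
  p(λ) = det(λ I - M) = λ^3 - 6λ^2 + 10λ + 31.
No integer candidate from the rational root theorem (±divisors of 31) is a root, so the roots are irrational. The cubic discriminant is Δ = -33043 < 0, so there is one real root and a complex-conjugate pair. p(-2) = -21 and p(-1) = 14 have opposite signs, so a root lies in (-2, -1); Newton's method refines it to λ ≈ -1.4746. Dividing out (λ - (-1.4746)) leaves approximately λ^2 - 7.4746λ + 21.0223. For λ^2 - 7.4746λ + 21.0223 the discriminant is -28.2191. It is negative, so the remaining roots are the complex-conjugate pair λ ≈ 3.7373 ± 2.6561i. Their product equals the constant term, so |λ|^2 ≈ 21.0223 and |λ| ≈ 4.585.
Thus the eigenvalues (to 4 decimals) are -1.4746 (modulus 1.4746); 3.7373 ± 2.6561i (modulus 4.585). The spectral radius is the largest modulus: r(A) ≈ 4.585. (Cross-check: r(A) ≤ ||A||_2 ≈ 8.1289; equality holds whenever A is normal, though it can also hold for some non-normal A.)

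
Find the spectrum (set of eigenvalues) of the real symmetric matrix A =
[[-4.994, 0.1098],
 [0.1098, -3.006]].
sigma(A) ≈ {-5, -3}

A is real symmetric, so its spectrum consists of real eigenvalues. Expanding the characteristic polynomial of the displayed matrix gives
  det(λ I - A) = p(λ) = λ^2 + (8)λ + (15).
Solving p(λ) = 0 yields eigenvalues ≈ -5, -3. (A is shown rounded to 4 decimals, so these recover the underlying integer eigenvalues to within that precision.)
Verification: the trace of A = -8 equals the sum of eigenvalues -8, and det(A) ≈ 14.9999 matches the eigenvalue product 15.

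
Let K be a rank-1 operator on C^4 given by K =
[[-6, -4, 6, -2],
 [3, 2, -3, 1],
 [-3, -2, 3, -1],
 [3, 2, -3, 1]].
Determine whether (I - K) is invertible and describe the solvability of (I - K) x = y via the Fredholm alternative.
(I - K) is invertible (det(I - K) = 1 ≠ 0), so for every y in C^4 the equation (I - K) x = y has a unique solution.

K has rank 1, so it is an outer product K = u v^T: every row of K is a multiple of one row vector. Reading off the entries, u = (-2, 1, -1, 1) and v = (3, 2, -3, 1) (row i of K equals u_i·v^T). A rank-one matrix u v^T satisfies K u = u (v·u) and kills the (3)-dimensional subspace v^⊥, so its characteristic polynomial is lambda^3 (lambda - v·u) with v·u = tr K = 0. Hence the eigenvalues of I - K are 1 (multiplicity 3) and 1 - (0) = 1, so det(I - K) = 1. (Direct check: I - K =
[[7, 4, -6, 2],
 [-3, -1, 3, -1],
 [3, 2, -2, 1],
 [-3, -2, 3, 0]]
has determinant 1.) The finite-dimensional Fredholm alternative says: either (I - K) is invertible, or ker(I - K) ≠ {0} and then range(I - K) = ker((I - K)^*)^⊥, with dim ker(I - K) = dim ker((I - K)^*). Since det(I - K) ≠ 0, 1 is not an eigenvalue of K and ker(I - K) = {0}, so we are in the first case: for every y there is a unique x = (I - K)^(-1) y. Explicitly, by the Sherman–Morrison formula, (I - u v^T)^(-1) = I + u v^T/(1 - v·u), i.e. (I - K)^(-1) = I + K.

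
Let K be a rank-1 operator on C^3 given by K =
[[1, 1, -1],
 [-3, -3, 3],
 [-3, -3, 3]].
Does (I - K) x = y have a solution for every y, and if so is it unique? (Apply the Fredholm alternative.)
(I - K) is singular (det(I - K) = 0, i.e. 1 ∈ sigma(K)). (I - K) x = y is solvable iff y ⊥ ker((I - K)^*) = span{(1, 1, -1)}, i.e. iff y_1 + y_2 - y_3 = 0. When solvable, the solutions are x = y + c·(1, -3, -3), c arbitrary (ker(I - K) = span{(1, -3, -3)}, dimension 1).

K has rank 1, so it is an outer product K = u v^T: every row of K is a multiple of one row vector. Reading off the entries, u = (1, -3, -3) and v = (1, 1, -1) (row i of K equals u_i·v^T). A rank-one matrix u v^T satisfies K u = u (v·u) and kills the (2)-dimensional subspace v^⊥, so its characteristic polynomial is lambda^2 (lambda - v·u) with v·u = tr K = 1. Hence the eigenvalues of I - K are 1 (multiplicity 2) and 1 - (1) = 0, so det(I - K) = 0. (Direct check: I - K =
[[0, -1, 1],
 [3, 4, -3],
 [3, 3, -2]]
has determinant 0.) So 1 is an eigenvalue of K and (I - K) is not invertible. The finite-dimensional Fredholm alternative says: either (I - K) is invertible, or ker(I - K) ≠ {0} and then range(I - K) = ker((I - K)^*)^⊥, with dim ker(I - K) = dim ker((I - K)^*). We are in the second case, so we need both kernels. Kernel of I - K: (I - K) u = u - u (v·u) = u - u = 0, so ker(I - K) = span{u} = span{(1, -3, -3)} (it is exactly 1-dimensional because rank(I - K) = 2). Kernel of the adjoint: K is real, so (I - K)^* = I - K^T = I - v u^T, and (I - v u^T) v = v - v (u·v) = 0; hence ker((I - K)^*) = span{v} = span{(1, 1, -1)}. Therefore (I - K) x = y is solvable iff <y, v> = 0, i.e. iff y_1 + y_2 - y_3 = 0. When this holds, K y = u (v·y) = 0, so (I - K) y = y and x = y is a particular solution; the full solution set is the line x = y + c·u = y + c·(1, -3, -3), c ∈ C.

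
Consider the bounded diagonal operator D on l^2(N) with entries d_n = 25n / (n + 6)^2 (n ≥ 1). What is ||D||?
||D|| = 25/24 (attained at n = 6)

For D diagonal, ||D|| = sup_n |d_n|. Treat f(x) = 25x / (x + 6)^2 for real x > 0. By the quotient rule, f'(x) = 25(6 - x)/(x + 6)^3, which is positive for x < 6 and negative for x > 6. So f has a unique maximum at x = 6, and since 6 is a positive integer, the supremum over n ≥ 1 is attained at n = 6: d_6 = 25·6/(6 + 6)^2 = 25·6/144 = 25/24. Hence ||D|| = 25/24.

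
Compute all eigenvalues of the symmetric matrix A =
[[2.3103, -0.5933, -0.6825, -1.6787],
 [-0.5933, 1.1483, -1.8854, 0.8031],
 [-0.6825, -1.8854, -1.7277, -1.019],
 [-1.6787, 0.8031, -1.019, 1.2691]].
sigma(A) ≈ {-3, 0, 2, 4}

A is real symmetric, so its spectrum consists of real eigenvalues. Expanding the characteristic polynomial of the displayed matrix gives
  det(λ I - A) = p(λ) = λ^4 + (-3)λ^3 + (-10)λ^2 + (23.999)λ + (0).
Solving p(λ) = 0 yields eigenvalues ≈ -3, 0, 2, 4. (A is shown rounded to 4 decimals, so these recover the underlying integer eigenvalues to within that precision.)
Verification: the trace of A = 3 equals the sum of eigenvalues 3, and det(A) ≈ -0.0008 matches the eigenvalue product 0.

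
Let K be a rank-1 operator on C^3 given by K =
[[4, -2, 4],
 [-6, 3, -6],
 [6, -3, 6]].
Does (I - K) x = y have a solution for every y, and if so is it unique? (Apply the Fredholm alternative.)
(I - K) is invertible (det(I - K) = -12 ≠ 0), so for every y in C^3 the equation (I - K) x = y has a unique solution.

K has rank 1, so it is an outer product K = u v^T: every row of K is a multiple of one row vector. Reading off the entries, u = (2, -3, 3) and v = (2, -1, 2) (row i of K equals u_i·v^T). A rank-one matrix u v^T satisfies K u = u (v·u) and kills the (2)-dimensional subspace v^⊥, so its characteristic polynomial is lambda^2 (lambda - v·u) with v·u = tr K = 13. Hence the eigenvalues of I - K are 1 (multiplicity 2) and 1 - (13) = -12, so det(I - K) = -12. (Direct check: I - K =
[[-3, 2, -4],
 [6, -2, 6],
 [-6, 3, -5]]
has determinant -12.) The finite-dimensional Fredholm alternative says: either (I - K) is invertible, or ker(I - K) ≠ {0} and then range(I - K) = ker((I - K)^*)^⊥, with dim ker(I - K) = dim ker((I - K)^*). Since det(I - K) ≠ 0, 1 is not an eigenvalue of K and ker(I - K) = {0}, so we are in the first case: for every y there is a unique x = (I - K)^(-1) y. Explicitly, by the Sherman–Morrison formula, (I - u v^T)^(-1) = I + u v^T/(1 - v·u), i.e. (I - K)^(-1) = I + K/(-12).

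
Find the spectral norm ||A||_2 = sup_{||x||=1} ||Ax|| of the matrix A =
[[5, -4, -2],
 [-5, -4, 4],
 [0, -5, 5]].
||A||_2 ≈ 9.7157 (= sqrt(largest eigenvalue of A^T A))

||A||_2 = sigma_max(A) = sqrt(lambda_max(A^T A)). Form the symmetric matrix M = A^T A =
[[50, 0, -30],
 [0, 57, -33],
 [-30, -33, 45]].
Its characteristic polynomial (trace, sum of principal 2x2 minors, determinant of M give the coefficients) is
  p(λ) = det(λ I - M) = λ^3 - 152λ^2 + 5676λ - 22500.
No integer candidate from the rational root theorem (±divisors of 22500) is a root, so the roots are irrational. The cubic discriminant is Δ = 32569880400 > 0, so there are three distinct real roots. p(4) = -2164 and p(5) = 2205 have opposite signs, so a root lies in (4, 5); Newton's method refines it to λ ≈ 4.4874. p(53) = 237 and p(54) = -1764 have opposite signs, so a root lies in (53, 54); Newton's method refines it to λ ≈ 53.118. p(94) = -1444 and p(95) = 2295 have opposite signs, so a root lies in (94, 95); Newton's method refines it to λ ≈ 94.3946. Check (Vieta): the three roots sum to 152, matching tr M = 152.
So the eigenvalues of A^T A are ≈ 4.4874, 53.118, 94.3946 (all ≥ 0, as they must be for A^T A). The largest is λ_max ≈ 94.3946, hence ||A||_2 = sqrt(λ_max) ≈ 9.7157.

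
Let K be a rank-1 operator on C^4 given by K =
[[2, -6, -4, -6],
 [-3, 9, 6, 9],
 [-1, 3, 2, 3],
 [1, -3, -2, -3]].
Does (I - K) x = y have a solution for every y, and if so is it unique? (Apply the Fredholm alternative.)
(I - K) is invertible (det(I - K) = -9 ≠ 0), so for every y in C^4 the equation (I - K) x = y has a unique solution.

K has rank 1, so it is an outer product K = u v^T: every row of K is a multiple of one row vector. Reading off the entries, u = (2, -3, -1, 1) and v = (1, -3, -2, -3) (row i of K equals u_i·v^T). A rank-one matrix u v^T satisfies K u = u (v·u) and kills the (3)-dimensional subspace v^⊥, so its characteristic polynomial is lambda^3 (lambda - v·u) with v·u = tr K = 10. Hence the eigenvalues of I - K are 1 (multiplicity 3) and 1 - (10) = -9, so det(I - K) = -9. (Direct check: I - K =
[[-1, 6, 4, 6],
 [3, -8, -6, -9],
 [1, -3, -1, -3],
 [-1, 3, 2, 4]]
has determinant -9.) The finite-dimensional Fredholm alternative says: either (I - K) is invertible, or ker(I - K) ≠ {0} and then range(I - K) = ker((I - K)^*)^⊥, with dim ker(I - K) = dim ker((I - K)^*). Since det(I - K) ≠ 0, 1 is not an eigenvalue of K and ker(I - K) = {0}, so we are in the first case: for every y there is a unique x = (I - K)^(-1) y. Explicitly, by the Sherman–Morrison formula, (I - u v^T)^(-1) = I + u v^T/(1 - v·u), i.e. (I - K)^(-1) = I + K/(-9).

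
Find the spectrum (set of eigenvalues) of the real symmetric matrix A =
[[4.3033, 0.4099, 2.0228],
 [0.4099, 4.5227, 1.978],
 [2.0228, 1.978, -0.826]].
sigma(A) ≈ {-2, 4, 6}

A is real symmetric, so its spectrum consists of real eigenvalues. Expanding the characteristic polynomial of the displayed matrix gives
  det(λ I - A) = p(λ) = λ^3 + (-8)λ^2 + (4)λ + (48).
Solving p(λ) = 0 yields eigenvalues ≈ -2, 4, 6. (A is shown rounded to 4 decimals, so these recover the underlying integer eigenvalues to within that precision.)
Verification: the trace of A = 8 equals the sum of eigenvalues 8, and det(A) ≈ -47.9994 matches the eigenvalue product -48.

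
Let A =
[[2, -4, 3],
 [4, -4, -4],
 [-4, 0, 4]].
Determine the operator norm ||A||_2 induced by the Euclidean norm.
||A||_2 ≈ 8.6088 (= sqrt(largest eigenvalue of A^T A))

||A||_2 = sigma_max(A) = sqrt(lambda_max(A^T A)). Form the symmetric matrix M = A^T A =
[[36, -24, -26],
 [-24, 32, 4],
 [-26, 4, 41]].
Its characteristic polynomial (trace, sum of principal 2x2 minors, determinant of M give the coefficients) is
  p(λ) = det(λ I - M) = λ^3 - 109λ^2 + 2672λ - 6400.
No integer candidate from the rational root theorem (±divisors of 6400) is a root, so the roots are irrational. The cubic discriminant is Δ = 7810630912 > 0, so there are three distinct real roots. p(2) = -1484 and p(3) = 662 have opposite signs, so a root lies in (2, 3); Newton's method refines it to λ ≈ 2.6813. p(32) = 256 and p(33) = -988 have opposite signs, so a root lies in (32, 33); Newton's method refines it to λ ≈ 32.2073. p(74) = -332 and p(75) = 2750 have opposite signs, so a root lies in (74, 75); Newton's method refines it to λ ≈ 74.1114. Check (Vieta): the three roots sum to 109, matching tr M = 109.
So the eigenvalues of A^T A are ≈ 2.6813, 32.2073, 74.1114 (all ≥ 0, as they must be for A^T A). The largest is λ_max ≈ 74.1114, hence ||A||_2 = sqrt(λ_max) ≈ 8.6088.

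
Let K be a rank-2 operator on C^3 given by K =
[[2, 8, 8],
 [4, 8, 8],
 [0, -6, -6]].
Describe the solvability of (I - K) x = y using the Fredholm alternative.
(I - K) is invertible (det(I - K) = -31 ≠ 0), so for every y in C^3 the equation (I - K) x = y has a unique solution.

K has rank 2 and factors as K = U V^T = u1 v1^T + u2 v2^T with u1 = (-1, 2, 3), v1 = (1, 1, 1), u2 = (3, 2, -3), v2 = (1, 3, 3) (multiplying out reproduces the displayed K). The nonzero eigenvalues of U V^T coincide with those of the 2 x 2 matrix G = V^T U = [[v1·u1, v1·u2], [v2·u1, v2·u2]] = [[4, 2], [14, 0]], and by the Sylvester determinant identity det(I_3 - U V^T) = det(I_2 - V^T U) = det([[-3, -2], [-14, 1]]) = (-3)(1) - (-2)(-14) = -31. (Direct check: I - K =
[[-1, -8, -8],
 [-4, -7, -8],
 [0, 6, 7]]
has determinant -31.) The finite-dimensional Fredholm alternative says: either (I - K) is invertible, or ker(I - K) ≠ {0} and then range(I - K) = ker((I - K)^*)^⊥, with dim ker(I - K) = dim ker((I - K)^*). Since det(I - K) ≠ 0, 1 is not an eigenvalue of K and ker(I - K) = {0}, so we are in the first case: for every y there is a unique x = (I - K)^(-1) y. (Explicitly, by the Woodbury identity, (I - U V^T)^(-1) = I + U (I_2 - G)^(-1) V^T.)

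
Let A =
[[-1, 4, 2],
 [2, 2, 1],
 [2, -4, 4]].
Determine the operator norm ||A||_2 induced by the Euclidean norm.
||A||_2 ≈ 6.4359 (= sqrt(largest eigenvalue of A^T A))

||A||_2 = sigma_max(A) = sqrt(lambda_max(A^T A)). Form the symmetric matrix M = A^T A =
[[9, -8, 8],
 [-8, 36, -6],
 [8, -6, 21]].
Its characteristic polynomial (trace, sum of principal 2x2 minors, determinant of M give the coefficients) is
  p(λ) = det(λ I - M) = λ^3 - 66λ^2 + 1105λ - 3600.
No integer candidate from the rational root theorem (±divisors of 3600) is a root, so the roots are irrational. The cubic discriminant is Δ = 157856000 > 0, so there are three distinct real roots. p(4) = -172 and p(5) = 400 have opposite signs, so a root lies in (4, 5); Newton's method refines it to λ ≈ 4.282. p(20) = 100 and p(21) = -240 have opposite signs, so a root lies in (20, 21); Newton's method refines it to λ ≈ 20.297. p(41) = -320 and p(42) = 474 have opposite signs, so a root lies in (41, 42); Newton's method refines it to λ ≈ 41.421. Check (Vieta): the three roots sum to 66, matching tr M = 66.
So the eigenvalues of A^T A are ≈ 4.282, 20.297, 41.421 (all ≥ 0, as they must be for A^T A). The largest is λ_max ≈ 41.421, hence ||A||_2 = sqrt(λ_max) ≈ 6.4359.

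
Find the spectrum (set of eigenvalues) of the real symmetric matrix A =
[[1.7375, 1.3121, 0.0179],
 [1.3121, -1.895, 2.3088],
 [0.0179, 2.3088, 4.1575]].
sigma(A) ≈ {-3, 2, 5}

A is real symmetric, so its spectrum consists of real eigenvalues. Expanding the characteristic polynomial of the displayed matrix gives
  det(λ I - A) = p(λ) = λ^3 + (-4)λ^2 + (-11)λ + (30).
Solving p(λ) = 0 yields eigenvalues ≈ -3, 2, 5. (A is shown rounded to 4 decimals, so these recover the underlying integer eigenvalues to within that precision.)
Verification: the trace of A = 4 equals the sum of eigenvalues 4, and det(A) ≈ -29.9992 matches the eigenvalue product -30.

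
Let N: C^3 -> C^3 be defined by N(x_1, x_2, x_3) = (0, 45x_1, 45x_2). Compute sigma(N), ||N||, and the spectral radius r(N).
sigma(N) = {0}; ||N|| = 45; r(N) = 0. (N is nilpotent with N^3 = 0.)

On C^3, N is a strictly lower-triangular matrix with 45 on the subdiagonal and zeros elsewhere, so its characteristic polynomial is lambda^3 and every eigenvalue is 0: sigma(N) = {0}. For the operator norm, N e_i = 45e_{i+1} for i = 1, ..., 2 and N e_3 = 0, so the singular values of N are 45 (with multiplicity 2) and 0; hence ||N|| = 45. The spectral radius r(N) = max|lambda| = 0. Note ||N|| > r(N) — characteristic of non-normal nilpotent operators. Indeed N^3 = 0.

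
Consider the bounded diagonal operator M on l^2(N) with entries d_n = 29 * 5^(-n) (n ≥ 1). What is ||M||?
||M|| = 29/5 (attained at n = 1)

For M diagonal, ||M|| = sup_n |d_n|. The sequence d_n = 29 * 5^(-n) is positive and strictly decreasing (ratio 5^(-1) < 1), so the supremum is d_1 = 29/5. Hence ||M|| = 29/5.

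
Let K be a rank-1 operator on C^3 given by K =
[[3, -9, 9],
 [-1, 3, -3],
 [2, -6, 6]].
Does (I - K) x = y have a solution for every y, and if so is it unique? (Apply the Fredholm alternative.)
(I - K) is invertible (det(I - K) = -11 ≠ 0), so for every y in C^3 the equation (I - K) x = y has a unique solution.

K has rank 1, so it is an outer product K = u v^T: every row of K is a multiple of one row vector. Reading off the entries, u = (-3, 1, -2) and v = (-1, 3, -3) (row i of K equals u_i·v^T). A rank-one matrix u v^T satisfies K u = u (v·u) and kills the (2)-dimensional subspace v^⊥, so its characteristic polynomial is lambda^2 (lambda - v·u) with v·u = tr K = 12. Hence the eigenvalues of I - K are 1 (multiplicity 2) and 1 - (12) = -11, so det(I - K) = -11. (Direct check: I - K =
[[-2, 9, -9],
 [1, -2, 3],
 [-2, 6, -5]]
has determinant -11.) The finite-dimensional Fredholm alternative says: either (I - K) is invertible, or ker(I - K) ≠ {0} and then range(I - K) = ker((I - K)^*)^⊥, with dim ker(I - K) = dim ker((I - K)^*). Since det(I - K) ≠ 0, 1 is not an eigenvalue of K and ker(I - K) = {0}, so we are in the first case: for every y there is a unique x = (I - K)^(-1) y. Explicitly, by the Sherman–Morrison formula, (I - u v^T)^(-1) = I + u v^T/(1 - v·u), i.e. (I - K)^(-1) = I + K/(-11).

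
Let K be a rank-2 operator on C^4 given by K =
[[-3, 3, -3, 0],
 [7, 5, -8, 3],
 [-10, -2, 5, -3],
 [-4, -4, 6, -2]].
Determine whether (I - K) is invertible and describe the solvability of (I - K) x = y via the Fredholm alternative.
(I - K) is invertible (det(I - K) = -60 ≠ 0), so for every y in C^4 the equation (I - K) x = y has a unique solution.

K has rank 2 and factors as K = U V^T = u1 v1^T + u2 v2^T with u1 = (0, -3, 3, 2), v1 = (-3, -1, 2, -1), u2 = (3, 2, 1, -2), v2 = (-1, 1, -1, 0) (multiplying out reproduces the displayed K). The nonzero eigenvalues of U V^T coincide with those of the 2 x 2 matrix G = V^T U = [[v1·u1, v1·u2], [v2·u1, v2·u2]] = [[7, -7], [-6, -2]], and by the Sylvester determinant identity det(I_4 - U V^T) = det(I_2 - V^T U) = det([[-6, 7], [6, 3]]) = (-6)(3) - (7)(6) = -60. (Direct check: I - K =
[[4, -3, 3, 0],
 [-7, -4, 8, -3],
 [10, 2, -4, 3],
 [4, 4, -6, 3]]
has determinant -60.) The finite-dimensional Fredholm alternative says: either (I - K) is invertible, or ker(I - K) ≠ {0} and then range(I - K) = ker((I - K)^*)^⊥, with dim ker(I - K) = dim ker((I - K)^*). Since det(I - K) ≠ 0, 1 is not an eigenvalue of K and ker(I - K) = {0}, so we are in the first case: for every y there is a unique x = (I - K)^(-1) y. (Explicitly, by the Woodbury identity, (I - U V^T)^(-1) = I + U (I_2 - G)^(-1) V^T.)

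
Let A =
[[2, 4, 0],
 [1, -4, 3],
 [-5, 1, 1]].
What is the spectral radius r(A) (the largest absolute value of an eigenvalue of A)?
r(A) = 6

The eigenvalues of A are the roots of its characteristic polynomial. With M = A (coefficients from the trace, the sum of principal 2x2 minors, and det A):
  p(λ) = det(λ I - M) = λ^3 + λ^2 - 17λ + 78.
By the rational root theorem any rational root is an integer divisor of 78. Testing λ = -6: p(-6) = -216 + 36 + 102 + 78 = 0, so λ = -6 is a root. Dividing out (λ + 6) leaves p(λ) = (λ + 6)(λ^2 - 5λ + 13). For λ^2 - 5λ + 13 the discriminant is -27. It is negative, so the roots are the complex-conjugate pair λ = 5/2 ± (sqrt(27)/2) i ≈ 2.5 ± 2.5981i. For a conjugate pair the product of the roots equals the constant term, so |λ|^2 = 13 and |λ| = sqrt(13) ≈ 3.6056.
Thus the eigenvalues (to 4 decimals) are 2.5 ± 2.5981i (modulus 3.6056); -6 (modulus 6). The spectral radius is the largest modulus: r(A) = 6. (Cross-check: r(A) ≤ ||A||_2 ≈ 6.1171; equality holds whenever A is normal, though it can also hold for some non-normal A.)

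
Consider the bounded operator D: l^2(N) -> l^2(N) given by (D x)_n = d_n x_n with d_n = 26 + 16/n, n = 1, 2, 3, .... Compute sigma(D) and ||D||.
sigma(D) = {26 + 16/n : n ≥ 1} ∪ {26}; ||D|| = 42

A bounded diagonal operator on l^2 with diagonal entries d_n has spectrum equal to the closure of {d_n : n ≥ 1}: every d_n is an eigenvalue (with eigenvector e_n), so {d_n} ⊂ sigma(D); the spectrum is closed, so its closure is too; and for lambda not in the closure, (D - lambda I) has bounded inverse (the diagonal entries 1/(d_n - lambda) are bounded). For our sequence d_n = 26 + 16/n, n = 1, 2, 3, ...:
  - {d_n} = {26 + 16/n : n ≥ 1}; the only limit point is 26
  - closure = {26 + 16/n : n ≥ 1} ∪ {26}
For the norm: a diagonal operator has ||D|| = sup_n |d_n|. Here d_n = 26 + 16/n is positive and decreasing, so sup_n |d_n| = d_1 = 26 + 16 = 42. So ||D|| = 42.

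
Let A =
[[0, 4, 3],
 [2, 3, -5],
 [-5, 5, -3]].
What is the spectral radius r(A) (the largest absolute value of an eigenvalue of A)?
r(A) ≈ 6.612

The eigenvalues of A are the roots of its characteristic polynomial. With M = A (coefficients from the trace, the sum of principal 2x2 minors, and det A):
  p(λ) = det(λ I - M) = λ^3 + 23λ - 199.
No integer candidate from the rational root theorem (±divisors of 199) is a root, so the roots are irrational. The cubic discriminant is Δ = -1117895 < 0, so there is one real root and a complex-conjugate pair. p(4) = -43 and p(5) = 41 have opposite signs, so a root lies in (4, 5); Newton's method refines it to λ ≈ 4.5518. Dividing out (λ - (4.5518)) leaves approximately λ^2 + 4.5518λ + 43.7189. For λ^2 + 4.5518λ + 43.7189 the discriminant is -154.1568. It is negative, so the remaining roots are the complex-conjugate pair λ ≈ -2.2759 ± 6.208i. Their product equals the constant term, so |λ|^2 ≈ 43.7189 and |λ| ≈ 6.612.
Thus the eigenvalues (to 4 decimals) are 4.5518 (modulus 4.5518); -2.2759 ± 6.208i (modulus 6.612). The spectral radius is the largest modulus: r(A) ≈ 6.612. (Cross-check: r(A) ≤ ||A||_2 ≈ 8.5108; equality holds whenever A is normal, though it can also hold for some non-normal A.)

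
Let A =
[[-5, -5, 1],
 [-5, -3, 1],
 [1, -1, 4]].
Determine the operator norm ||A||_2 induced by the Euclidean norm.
||A||_2 ≈ 9.2226 (= sqrt(largest eigenvalue of A^T A))

||A||_2 = sigma_max(A) = sqrt(lambda_max(A^T A)). Form the symmetric matrix M = A^T A =
[[51, 39, -6],
 [39, 35, -12],
 [-6, -12, 18]].
Its characteristic polynomial (trace, sum of principal 2x2 minors, determinant of M give the coefficients) is
  p(λ) = det(λ I - M) = λ^3 - 104λ^2 + 1632λ - 1764.
No integer candidate from the rational root theorem (±divisors of 1764) is a root, so the roots are irrational. The cubic discriminant is Δ = 8788909392 > 0, so there are three distinct real roots. p(1) = -235 and p(2) = 1092 have opposite signs, so a root lies in (1, 2); Newton's method refines it to λ ≈ 1.1666. p(17) = 837 and p(18) = -252 have opposite signs, so a root lies in (17, 18); Newton's method refines it to λ ≈ 17.7768. p(85) = -319 and p(86) = 5460 have opposite signs, so a root lies in (85, 86); Newton's method refines it to λ ≈ 85.0566. Check (Vieta): the three roots sum to 104, matching tr M = 104.
So the eigenvalues of A^T A are ≈ 1.1666, 17.7768, 85.0566 (all ≥ 0, as they must be for A^T A). The largest is λ_max ≈ 85.0566, hence ||A||_2 = sqrt(λ_max) ≈ 9.2226.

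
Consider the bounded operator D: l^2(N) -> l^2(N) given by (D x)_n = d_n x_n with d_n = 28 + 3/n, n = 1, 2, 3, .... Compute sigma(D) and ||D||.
sigma(D) = {28 + 3/n : n ≥ 1} ∪ {28}; ||D|| = 31

A bounded diagonal operator on l^2 with diagonal entries d_n has spectrum equal to the closure of {d_n : n ≥ 1}: every d_n is an eigenvalue (with eigenvector e_n), so {d_n} ⊂ sigma(D); the spectrum is closed, so its closure is too; and for lambda not in the closure, (D - lambda I) has bounded inverse (the diagonal entries 1/(d_n - lambda) are bounded). For our sequence d_n = 28 + 3/n, n = 1, 2, 3, ...:
  - {d_n} = {28 + 3/n : n ≥ 1}; the only limit point is 28
  - closure = {28 + 3/n : n ≥ 1} ∪ {28}
For the norm: a diagonal operator has ||D|| = sup_n |d_n|. Here d_n = 28 + 3/n is positive and decreasing, so sup_n |d_n| = d_1 = 28 + 3 = 31. So ||D|| = 31.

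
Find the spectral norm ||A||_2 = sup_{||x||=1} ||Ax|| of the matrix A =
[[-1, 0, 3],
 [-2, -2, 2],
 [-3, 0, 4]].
||A||_2 ≈ 6.5364 (= sqrt(largest eigenvalue of A^T A))

||A||_2 = sigma_max(A) = sqrt(lambda_max(A^T A)). Form the symmetric matrix M = A^T A =
[[14, 4, -19],
 [4, 4, -4],
 [-19, -4, 29]].
Its characteristic polynomial (trace, sum of principal 2x2 minors, determinant of M give the coefficients) is
  p(λ) = det(λ I - M) = λ^3 - 47λ^2 + 185λ - 100.
No integer candidate from the rational root theorem (±divisors of 100) is a root, so the roots are irrational. The cubic discriminant is Δ = 24128325 > 0, so there are three distinct real roots. p(0) = -100 and p(1) = 39 have opposite signs, so a root lies in (0, 1); Newton's method refines it to λ ≈ 0.6447. p(3) = 59 and p(4) = -48 have opposite signs, so a root lies in (3, 4); Newton's method refines it to λ ≈ 3.6306. p(42) = -1150 and p(43) = 459 have opposite signs, so a root lies in (42, 43); Newton's method refines it to λ ≈ 42.7247. Check (Vieta): the three roots sum to 47, matching tr M = 47.
So the eigenvalues of A^T A are ≈ 0.6447, 3.6306, 42.7247 (all ≥ 0, as they must be for A^T A). The largest is λ_max ≈ 42.7247, hence ||A||_2 = sqrt(λ_max) ≈ 6.5364.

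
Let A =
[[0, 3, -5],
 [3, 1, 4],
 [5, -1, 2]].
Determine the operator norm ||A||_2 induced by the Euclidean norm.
||A||_2 ≈ 8.0419 (= sqrt(largest eigenvalue of A^T A))

||A||_2 = sigma_max(A) = sqrt(lambda_max(A^T A)). Form the symmetric matrix M = A^T A =
[[34, -2, 22],
 [-2, 11, -13],
 [22, -13, 45]].
Its characteristic polynomial (trace, sum of principal 2x2 minors, determinant of M give the coefficients) is
  p(λ) = det(λ I - M) = λ^3 - 90λ^2 + 1742λ - 6724.
No integer candidate from the rational root theorem (±divisors of 6724) is a root, so the roots are irrational. The cubic discriminant is Δ = 1582610656 > 0, so there are three distinct real roots. p(5) = -139 and p(6) = 704 have opposite signs, so a root lies in (5, 6); Newton's method refines it to λ ≈ 5.1535. p(20) = 116 and p(21) = -571 have opposite signs, so a root lies in (20, 21); Newton's method refines it to λ ≈ 20.1749. p(64) = -1732 and p(65) = 881 have opposite signs, so a root lies in (64, 65); Newton's method refines it to λ ≈ 64.6716. Check (Vieta): the three roots sum to 90, matching tr M = 90.
So the eigenvalues of A^T A are ≈ 5.1535, 20.1749, 64.6716 (all ≥ 0, as they must be for A^T A). The largest is λ_max ≈ 64.6716, hence ||A||_2 = sqrt(λ_max) ≈ 8.0419.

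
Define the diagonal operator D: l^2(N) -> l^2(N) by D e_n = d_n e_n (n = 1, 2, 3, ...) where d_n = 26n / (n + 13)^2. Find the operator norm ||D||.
||D|| = 1/2 (attained at n = 13)

For D diagonal, ||D|| = sup_n |d_n|. Treat f(x) = 26x / (x + 13)^2 for real x > 0. By the quotient rule, f'(x) = 26(13 - x)/(x + 13)^3, which is positive for x < 13 and negative for x > 13. So f has a unique maximum at x = 13, and since 13 is a positive integer, the supremum over n ≥ 1 is attained at n = 13: d_13 = 26·13/(13 + 13)^2 = 26·13/676 = 1/2. Hence ||D|| = 1/2.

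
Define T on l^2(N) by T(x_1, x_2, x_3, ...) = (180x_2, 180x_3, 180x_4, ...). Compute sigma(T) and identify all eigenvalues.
sigma(T) = closed disk {z in C : |z| ≤ 180}; sigma_p(T) = open disk {z in C : |z| < 180}

Note T = 180·V where V is the unit left shift (V x)_k = x_{k+1}; so sigma(T) = 180·sigma(V) and ||T|| = 180||V||. ||T x||^2 = 32400sum_{k≥2} |x_k|^2 ≤ 32400||x||^2, with equality on {x : x_1 = 0}, so ||T|| = 180. For any lambda with |lambda| < 180, set r = lambda/180 (|r| < 1); the vector x = (1, r, r^2, ...) is in l^2 and satisfies T x = 180(r, r^2, ...) = lambda x, so lambda is an eigenvalue. On the boundary |lambda| = 180 the geometric series diverges, so no l^2 eigenvector exists, but these lambda lie in the approximate point spectrum. Hence sigma(T) is the closed disk of radius 180 and sigma_p(T) is the open disk.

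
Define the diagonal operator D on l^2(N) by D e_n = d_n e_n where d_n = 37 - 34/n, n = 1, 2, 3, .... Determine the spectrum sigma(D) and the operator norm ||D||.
sigma(D) = {37 - 34/n : n ≥ 1} ∪ {37}; ||D|| = 37

A bounded diagonal operator on l^2 with diagonal entries d_n has spectrum equal to the closure of {d_n : n ≥ 1}: every d_n is an eigenvalue (with eigenvector e_n), so {d_n} ⊂ sigma(D); the spectrum is closed, so its closure is too; and for lambda not in the closure, (D - lambda I) has bounded inverse (the diagonal entries 1/(d_n - lambda) are bounded). For our sequence d_n = 37 - 34/n, n = 1, 2, 3, ...:
  - {d_n} = {37 - 34/n : n ≥ 1}; the only limit point is 37
  - closure = {37 - 34/n : n ≥ 1} ∪ {37}
For the norm: a diagonal operator has ||D|| = sup_n |d_n|. Here d_n = 37 - 34/n increases monotonically from d_1 = 3 toward 37, with all terms in [3, 37); so sup_n |d_n| = 37 (the supremum is the limit, not attained). So ||D|| = 37.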